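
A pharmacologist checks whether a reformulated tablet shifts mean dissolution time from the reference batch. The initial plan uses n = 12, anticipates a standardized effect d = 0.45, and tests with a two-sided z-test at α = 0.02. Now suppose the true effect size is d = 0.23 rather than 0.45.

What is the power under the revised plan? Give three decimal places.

Power ≈ 0.064

With d = 0.23: δ = d·√n = 0.23 × √12 = 0.7967. Critical value z_{0.01} = 2.326.
Revised power = Φ(δ − 2.326) + Φ(−δ − 2.326) = Φ(-1.530) + Φ(-3.123) = 0.0631 + 0.0009 = 0.0640.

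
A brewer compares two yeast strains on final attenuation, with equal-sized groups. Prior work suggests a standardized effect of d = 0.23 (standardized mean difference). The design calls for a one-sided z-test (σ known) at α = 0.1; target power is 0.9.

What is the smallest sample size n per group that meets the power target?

n = 249 per group

Set Φ(δ − 1.282) = 0.9; then δ − 1.282 = Φ⁻¹(0.9) = 1.282, giving δ = 2.563.
δ = d·√(n/2) ⇒ n = 2(δ/d)² = 2 × (2.563 / 0.23)² = 248.37.
Round up to the next whole unit.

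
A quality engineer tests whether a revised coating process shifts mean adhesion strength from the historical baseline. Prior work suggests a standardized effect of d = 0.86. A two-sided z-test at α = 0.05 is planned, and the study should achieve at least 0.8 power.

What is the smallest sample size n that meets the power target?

n = 11

For power 0.8 need Φ(δ − z_{0.025}) = 0.8, so δ = z_{0.025} + z_{0.20} = 1.960 + 0.842 = 2.802.
(Ignoring the negligible lower-tail rejection probability gives the usual closed-form inversion.)
δ = d·√n ⇒ n = (δ/d)² = (2.802 / 0.86)² = 10.61.
Rounding up, n = 11.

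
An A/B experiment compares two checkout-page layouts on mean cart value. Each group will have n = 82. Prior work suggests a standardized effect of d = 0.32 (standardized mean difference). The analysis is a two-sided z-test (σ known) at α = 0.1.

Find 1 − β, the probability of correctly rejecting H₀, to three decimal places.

Noncentrality parameter: δ = d·√(n/2) = 0.32 × √(82/2) = 2.0490
Critical value for a two-sided test at α = 0.1: z_{α/2} = 1.645.
Power = Φ(δ − 1.645) + Φ(−δ − 1.645) = Φ(0.404) + Φ(-3.694) = 0.6569 + 0.0001 = 0.6571.

Power ≈ 0.657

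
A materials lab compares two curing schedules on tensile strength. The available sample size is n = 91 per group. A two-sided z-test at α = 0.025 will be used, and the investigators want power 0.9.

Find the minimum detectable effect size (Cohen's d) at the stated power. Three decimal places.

d ≈ 0.522

Required noncentrality: δ = z_{0.0125} + z_{0.10} = 2.241 + 1.282 = 3.523.
(The second rejection-region term Φ(−δ − z_{α/2}) is negligible and dropped.)
δ = d·√(n/2) ⇒ d = δ/√(n/2) = 3.523/√(91/2) = 0.5223.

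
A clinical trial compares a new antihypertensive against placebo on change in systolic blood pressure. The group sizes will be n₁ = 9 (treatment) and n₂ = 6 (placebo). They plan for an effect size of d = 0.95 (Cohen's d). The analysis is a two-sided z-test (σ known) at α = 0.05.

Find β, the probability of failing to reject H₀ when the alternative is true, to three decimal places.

Noncentrality parameter: δ = d / √(1/n₁ + 1/n₂) = 0.95 / √(1/9 + 1/6) = 1.8025
Two-sided α = 0.05 → critical value z_{0.025} = 1.960.
Power = Φ(δ − 1.960) + Φ(−δ − 1.960) = Φ(-0.157) + Φ(-3.762) = 0.4374 + 0.0001 = 0.4375.
Type II error: β = 1 − power = 1 − 0.4375 = 0.5625.

β ≈ 0.562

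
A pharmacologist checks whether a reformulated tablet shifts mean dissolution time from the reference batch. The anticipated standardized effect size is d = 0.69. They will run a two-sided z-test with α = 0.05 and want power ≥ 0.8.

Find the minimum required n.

n = 17

Set Φ(δ − 1.960) = 0.8; then δ − 1.960 = Φ⁻¹(0.8) = 0.842, giving δ = 2.802.
(The Φ(−δ − z_{α/2}) term is vanishingly small for δ > 0 and is dropped in the standard sample-size formula.)
δ = d·√n ⇒ n = (δ/d)² = (2.802 / 0.69)² = 16.49.
Round up to the next whole unit.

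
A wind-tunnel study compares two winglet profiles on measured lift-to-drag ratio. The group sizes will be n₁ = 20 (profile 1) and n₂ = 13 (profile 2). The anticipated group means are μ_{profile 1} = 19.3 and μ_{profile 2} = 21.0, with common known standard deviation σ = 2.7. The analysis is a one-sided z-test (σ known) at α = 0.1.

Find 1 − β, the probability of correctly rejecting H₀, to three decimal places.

Standardized effect: d = |μ_{profile 1} − μ_{profile 2}| / σ = |19.3 − 21.0| / 2.7 = 0.6296
Noncentrality parameter: δ = d / √(1/n₁ + 1/n₂) = 0.6296 / √(1/20 + 1/13) = 1.7673
Critical value for a one-sided test at α = 0.1: z_α = 1.282.
Power = Φ(δ − 1.282) = Φ(0.486) = 0.6864.

Power ≈ 0.686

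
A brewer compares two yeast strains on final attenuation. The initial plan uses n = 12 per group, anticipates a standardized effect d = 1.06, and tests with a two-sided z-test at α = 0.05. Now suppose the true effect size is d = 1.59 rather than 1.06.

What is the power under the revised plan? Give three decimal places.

Power ≈ 0.973

With d = 1.59: δ = d·√(n/2) = 1.59 × √(12/2) = 3.8947. Critical value z_{0.025} = 1.960.
Revised power = Φ(δ − 1.960) + Φ(−δ − 1.960) = Φ(1.935) + Φ(-5.855) = 0.9735 + 0.0000 = 0.9735.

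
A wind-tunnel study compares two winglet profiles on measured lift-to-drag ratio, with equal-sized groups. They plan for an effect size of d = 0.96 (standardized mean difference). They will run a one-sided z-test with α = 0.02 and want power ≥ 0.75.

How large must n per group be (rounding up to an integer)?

n = 17 per group

Set Φ(δ − 2.054) = 0.75; then δ − 2.054 = Φ⁻¹(0.75) = 0.674, giving δ = 2.728.
δ = d·√(n/2) ⇒ n = 2(δ/d)² = 2 × (2.728 / 0.96)² = 16.15.
Rounding up, n = 17 per group.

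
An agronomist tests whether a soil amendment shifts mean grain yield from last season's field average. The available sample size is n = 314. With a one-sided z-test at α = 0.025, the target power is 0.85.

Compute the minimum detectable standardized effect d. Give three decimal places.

d ≈ 0.169

Need Φ(δ − 1.960) = 0.85, so δ = 1.960 + 1.036 = 2.996.
δ = d·√n ⇒ d = δ/√n = 2.996/√314 = 0.1691.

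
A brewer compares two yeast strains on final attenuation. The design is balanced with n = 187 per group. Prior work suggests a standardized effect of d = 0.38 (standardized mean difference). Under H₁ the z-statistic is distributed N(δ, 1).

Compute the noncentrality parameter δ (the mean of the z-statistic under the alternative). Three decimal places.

The noncentrality parameter scales effect size by the design's sample-size factor: δ = d·√(n/2) = 0.38 × √(187/2) = 3.6744

δ ≈ 3.674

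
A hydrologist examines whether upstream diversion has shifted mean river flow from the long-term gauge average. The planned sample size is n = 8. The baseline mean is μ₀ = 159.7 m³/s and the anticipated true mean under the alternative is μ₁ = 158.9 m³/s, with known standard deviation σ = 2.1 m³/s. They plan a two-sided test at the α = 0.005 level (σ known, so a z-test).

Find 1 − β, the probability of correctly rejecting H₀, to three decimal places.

Standardized effect: d = |μ₁ − μ₀| / σ = |158.9 − 159.7| / 2.1 = 0.3810
Noncentrality parameter: δ = d·√n = 0.3810 × √8 = 1.0775
Two-sided α = 0.005 → critical value z_{0.0025} = 2.807.
Power = Φ(δ − 2.807) + Φ(−δ − 2.807) = Φ(-1.730) + Φ(-3.885) = 0.0419 + 0.0001 = 0.0419.

Power ≈ 0.042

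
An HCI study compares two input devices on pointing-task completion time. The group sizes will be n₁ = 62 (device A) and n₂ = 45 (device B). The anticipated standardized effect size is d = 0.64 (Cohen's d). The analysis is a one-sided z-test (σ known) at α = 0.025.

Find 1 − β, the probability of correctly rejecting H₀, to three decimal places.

Power ≈ 0.905

Noncentrality parameter: δ = d / √(1/n₁ + 1/n₂) = 0.64 / √(1/62 + 1/45) = 3.2681
Critical value for a one-sided test at α = 0.025: z_α = 1.960.
Power = Φ(δ − 1.960) = Φ(1.308) = 0.9046.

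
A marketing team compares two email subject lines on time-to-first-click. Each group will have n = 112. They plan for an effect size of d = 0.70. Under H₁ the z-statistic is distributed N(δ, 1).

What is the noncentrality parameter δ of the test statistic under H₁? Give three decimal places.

δ ≈ 5.238

The noncentrality parameter scales effect size by the design's sample-size factor: δ = d·√(n/2) = 0.70 × √(112/2) = 5.2383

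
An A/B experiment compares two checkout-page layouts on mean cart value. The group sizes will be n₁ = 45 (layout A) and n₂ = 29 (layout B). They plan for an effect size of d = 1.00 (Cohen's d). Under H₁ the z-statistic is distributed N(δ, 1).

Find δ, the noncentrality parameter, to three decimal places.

δ ≈ 4.199

δ = d / √(1/n₁ + 1/n₂) = 1.00 / √(1/45 + 1/29) = 4.1994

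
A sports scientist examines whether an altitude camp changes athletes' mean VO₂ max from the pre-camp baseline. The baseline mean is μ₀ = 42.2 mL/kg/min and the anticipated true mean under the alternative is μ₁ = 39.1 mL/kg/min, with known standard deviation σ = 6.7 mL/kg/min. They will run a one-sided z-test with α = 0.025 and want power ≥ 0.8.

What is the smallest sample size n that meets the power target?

Standardized effect: d = |μ₁ − μ₀| / σ = |39.1 − 42.2| / 6.7 = 0.4627
Set Φ(δ − 1.960) = 0.8; then δ − 1.960 = Φ⁻¹(0.8) = 0.842, giving δ = 2.802.
δ = d·√n ⇒ n = (δ/d)² = (2.802 / 0.4627)² = 36.66.
Round up to the next whole unit.

n = 37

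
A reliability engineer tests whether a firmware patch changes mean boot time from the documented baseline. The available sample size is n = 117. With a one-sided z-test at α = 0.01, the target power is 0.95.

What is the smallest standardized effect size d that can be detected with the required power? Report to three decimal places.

d ≈ 0.367

Need Φ(δ − 2.326) = 0.95, so δ = 2.326 + 1.645 = 3.971.
δ = d·√n ⇒ d = δ/√n = 3.971/√117 = 0.3671.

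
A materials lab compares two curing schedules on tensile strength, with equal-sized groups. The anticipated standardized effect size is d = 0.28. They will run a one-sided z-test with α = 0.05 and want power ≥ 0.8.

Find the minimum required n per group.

Set Φ(δ − 1.645) = 0.8; then δ − 1.645 = Φ⁻¹(0.8) = 0.842, giving δ = 2.486.
δ = d·√(n/2) ⇒ n = 2(δ/d)² = 2 × (2.486 / 0.28)² = 157.72.
Round up to the next whole unit.

n = 158 per group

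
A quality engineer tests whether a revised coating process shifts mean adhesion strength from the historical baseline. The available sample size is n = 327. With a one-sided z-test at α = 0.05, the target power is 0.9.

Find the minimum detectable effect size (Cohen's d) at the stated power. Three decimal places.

d ≈ 0.162

Need Φ(δ − 1.645) = 0.9, so δ = 1.645 + 1.282 = 2.926.
δ = d·√n ⇒ d = δ/√n = 2.926/√327 = 0.1618.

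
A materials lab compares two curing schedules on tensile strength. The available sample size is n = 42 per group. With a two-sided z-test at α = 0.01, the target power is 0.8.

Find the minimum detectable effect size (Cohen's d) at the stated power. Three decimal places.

Need Φ(δ − 2.576) = 0.8, so δ = 2.576 + 0.842 = 3.417.
(The second rejection-region term Φ(−δ − z_{α/2}) is negligible and dropped.)
δ = d·√(n/2) ⇒ d = δ/√(n/2) = 3.417/√(42/2) = 0.7457.

d ≈ 0.746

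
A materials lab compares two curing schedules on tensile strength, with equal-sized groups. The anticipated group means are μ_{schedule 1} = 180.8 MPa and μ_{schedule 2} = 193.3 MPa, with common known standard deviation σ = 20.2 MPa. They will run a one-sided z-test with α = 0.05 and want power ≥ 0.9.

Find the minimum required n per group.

Standardized effect: d = |μ_{schedule 1} − μ_{schedule 2}| / σ = |180.8 − 193.3| / 20.2 = 0.6188
Set Φ(δ − 1.645) = 0.9; then δ − 1.645 = Φ⁻¹(0.9) = 1.282, giving δ = 2.926.
δ = d·√(n/2) ⇒ n = 2(δ/d)² = 2 × (2.926 / 0.6188)² = 44.73.
Rounding up, n = 45 per group.

n = 45 per group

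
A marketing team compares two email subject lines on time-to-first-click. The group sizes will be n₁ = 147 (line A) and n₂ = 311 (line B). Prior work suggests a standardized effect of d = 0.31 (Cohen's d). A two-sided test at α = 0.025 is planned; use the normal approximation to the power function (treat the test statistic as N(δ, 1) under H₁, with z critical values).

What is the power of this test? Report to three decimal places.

Power ≈ 0.804

Noncentrality parameter: δ = d / √(1/n₁ + 1/n₂) = 0.31 / √(1/147 + 1/311) = 3.0972
Two-sided α = 0.025 → critical value z_{0.0125} = 2.241.
Power = Φ(δ − 2.241) + Φ(−δ − 2.241) = Φ(0.856) + Φ(-5.339) = 0.8039 + 0.0000 = 0.8039.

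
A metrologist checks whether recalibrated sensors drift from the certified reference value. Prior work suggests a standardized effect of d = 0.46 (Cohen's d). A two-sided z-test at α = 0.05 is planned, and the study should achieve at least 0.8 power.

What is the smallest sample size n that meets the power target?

n = 38

Set Φ(δ − 1.960) = 0.8; then δ − 1.960 = Φ⁻¹(0.8) = 0.842, giving δ = 2.802.
(For δ > 0 the lower-tail rejection region contributes negligibly to power, so the one-term inversion is standard.)
δ = d·√n ⇒ n = (δ/d)² = (2.802 / 0.46)² = 37.09.
Rounding up, n = 38.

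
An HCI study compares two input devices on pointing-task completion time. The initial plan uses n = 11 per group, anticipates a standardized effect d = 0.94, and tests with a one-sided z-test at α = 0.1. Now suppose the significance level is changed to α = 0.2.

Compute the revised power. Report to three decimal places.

δ = d·√(n/2) = 0.94 × √(11/2) = 2.2045 (unchanged). New critical value: z_{0.2} = 0.842.
Revised power = P(Z > 0.842 − δ) = Φ(1.363) = 0.9135.

Power ≈ 0.914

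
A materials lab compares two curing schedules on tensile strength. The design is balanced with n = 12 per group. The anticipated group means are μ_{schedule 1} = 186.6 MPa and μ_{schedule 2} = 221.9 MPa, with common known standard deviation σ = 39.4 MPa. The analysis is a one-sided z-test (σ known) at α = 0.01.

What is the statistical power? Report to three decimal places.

Standardized effect: d = |μ_{schedule 1} − μ_{schedule 2}| / σ = |186.6 − 221.9| / 39.4 = 0.8959
Noncentrality parameter: δ = d·√(n/2) = 0.8959 × √(12/2) = 2.1946
One-sided α = 0.01 → critical value z_{0.01} = 2.326.
Power = Φ(δ − 2.326) = Φ(-0.132) = 0.4476.

Power ≈ 0.448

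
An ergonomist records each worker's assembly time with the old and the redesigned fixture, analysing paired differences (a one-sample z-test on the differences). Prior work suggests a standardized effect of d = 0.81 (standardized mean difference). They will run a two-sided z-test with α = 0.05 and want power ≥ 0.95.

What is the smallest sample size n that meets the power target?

For power 0.95 need Φ(δ − z_{0.025}) = 0.95, so δ = z_{0.025} + z_{0.05} = 1.960 + 1.645 = 3.605.
(For δ > 0 the lower-tail rejection region contributes negligibly to power, so the one-term inversion is standard.)
δ = d·√n ⇒ n = (δ/d)² = (3.605 / 0.81)² = 19.81.
Round up to the next whole unit.

n = 20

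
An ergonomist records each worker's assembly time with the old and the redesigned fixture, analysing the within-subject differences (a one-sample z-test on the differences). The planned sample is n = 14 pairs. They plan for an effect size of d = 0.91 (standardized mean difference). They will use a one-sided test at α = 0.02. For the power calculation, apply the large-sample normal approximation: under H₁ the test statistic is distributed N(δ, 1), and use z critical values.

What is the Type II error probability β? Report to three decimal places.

β ≈ 0.088

Noncentrality parameter: δ = d·√n = 0.91 × √14 = 3.4049
One-sided α = 0.02 → critical value z_{0.02} = 2.054.
Power = Φ(δ − 2.054) = Φ(1.351) = 0.9117.
Type II error: β = 1 − power = 1 − 0.9117 = 0.0883.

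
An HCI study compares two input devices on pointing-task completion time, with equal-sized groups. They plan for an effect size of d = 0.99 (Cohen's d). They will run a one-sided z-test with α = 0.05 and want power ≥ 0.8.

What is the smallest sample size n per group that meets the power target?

n = 13 per group

For power 0.8 need Φ(δ − z_{0.05}) = 0.8, so δ = z_{0.05} + z_{0.20} = 1.645 + 0.842 = 2.486.
δ = d·√(n/2) ⇒ n = 2(δ/d)² = 2 × (2.486 / 0.99)² = 12.62.
Round up to the next whole unit.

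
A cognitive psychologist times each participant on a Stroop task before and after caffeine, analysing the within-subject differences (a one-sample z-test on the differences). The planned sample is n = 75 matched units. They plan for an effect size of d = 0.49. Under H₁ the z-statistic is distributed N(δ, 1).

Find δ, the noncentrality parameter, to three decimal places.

δ = d·√n = 0.49 × √75 = 4.2435

δ ≈ 4.244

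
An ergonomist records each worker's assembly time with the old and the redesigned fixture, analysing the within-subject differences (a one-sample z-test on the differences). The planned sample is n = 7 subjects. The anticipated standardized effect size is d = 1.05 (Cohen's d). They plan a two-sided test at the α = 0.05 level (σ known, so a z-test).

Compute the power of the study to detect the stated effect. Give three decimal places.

Noncentrality parameter: δ = d·√n = 1.05 × √7 = 2.7780
Two-sided α = 0.05 → critical value z_{0.025} = 1.960.
Power = Φ(δ − 1.960) + Φ(−δ − 1.960) = Φ(0.818) + Φ(-4.738) = 0.7933 + 0.0000 = 0.7933.

Power ≈ 0.793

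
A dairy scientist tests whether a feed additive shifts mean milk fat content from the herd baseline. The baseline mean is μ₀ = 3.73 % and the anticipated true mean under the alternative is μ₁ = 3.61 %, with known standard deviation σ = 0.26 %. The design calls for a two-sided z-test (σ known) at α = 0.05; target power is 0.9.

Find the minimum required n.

Standardized effect: d = |μ₁ − μ₀| / σ = |3.61 − 3.73| / 0.26 = 0.4615
For power 0.9 need Φ(δ − z_{0.025}) = 0.9, so δ = z_{0.025} + z_{0.10} = 1.960 + 1.282 = 3.242.
(For δ > 0 the lower-tail rejection region contributes negligibly to power, so the one-term inversion is standard.)
δ = d·√n ⇒ n = (δ/d)² = (3.242 / 0.4615)² = 49.33.
Rounding up, n = 50.

n = 50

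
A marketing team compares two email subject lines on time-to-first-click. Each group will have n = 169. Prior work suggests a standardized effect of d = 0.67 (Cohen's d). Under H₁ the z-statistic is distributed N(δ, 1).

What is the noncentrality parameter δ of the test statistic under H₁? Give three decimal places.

δ ≈ 6.159

The noncentrality parameter scales effect size by the design's sample-size factor: δ = d·√(n/2) = 0.67 × √(169/2) = 6.1589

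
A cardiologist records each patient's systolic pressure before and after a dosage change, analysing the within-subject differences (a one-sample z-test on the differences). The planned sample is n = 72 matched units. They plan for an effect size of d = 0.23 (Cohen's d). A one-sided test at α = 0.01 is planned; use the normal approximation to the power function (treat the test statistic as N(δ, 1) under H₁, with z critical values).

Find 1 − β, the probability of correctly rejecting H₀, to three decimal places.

Noncentrality parameter: δ = d·√n = 0.23 × √72 = 1.9516
Critical value for a one-sided test at α = 0.01: z_α = 2.326.
Power = P(Z > 2.326 − δ) = Φ(-0.375) = 0.3539.

Power ≈ 0.354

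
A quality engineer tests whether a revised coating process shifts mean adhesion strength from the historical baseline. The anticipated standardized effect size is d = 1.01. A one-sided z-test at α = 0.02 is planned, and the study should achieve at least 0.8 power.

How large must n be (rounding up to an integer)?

n = 9

For power 0.8 need Φ(δ − z_{0.02}) = 0.8, so δ = z_{0.02} + z_{0.20} = 2.054 + 0.842 = 2.895.
δ = d·√n ⇒ n = (δ/d)² = (2.895 / 1.01)² = 8.22.
Rounding up, n = 9.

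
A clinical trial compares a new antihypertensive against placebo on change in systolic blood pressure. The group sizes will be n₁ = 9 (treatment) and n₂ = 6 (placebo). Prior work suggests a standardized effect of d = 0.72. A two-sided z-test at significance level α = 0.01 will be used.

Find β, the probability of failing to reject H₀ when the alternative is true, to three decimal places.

β ≈ 0.887

Noncentrality parameter: δ = d / √(1/n₁ + 1/n₂) = 0.72 / √(1/9 + 1/6) = 1.3661
Two-sided α = 0.01 → critical value z_{0.005} = 2.576.
Power = Φ(δ − 2.576) + Φ(−δ − 2.576) = Φ(-1.210) + Φ(-3.942) = 0.1132 + 0.0000 = 0.1132.
Type II error: β = 1 − power = 1 − 0.1132 = 0.8868.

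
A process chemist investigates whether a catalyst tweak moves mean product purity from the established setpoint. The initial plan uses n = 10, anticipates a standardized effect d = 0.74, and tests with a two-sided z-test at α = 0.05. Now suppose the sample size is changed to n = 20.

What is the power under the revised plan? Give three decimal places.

Power ≈ 0.911

With n = 20: δ = d·√n = 0.74 × √20 = 3.3094. Critical value z_{0.025} = 1.960.
Revised power = Φ(δ − 1.960) + Φ(−δ − 1.960) = Φ(1.349) + Φ(-5.269) = 0.9114 + 0.0000 = 0.9114.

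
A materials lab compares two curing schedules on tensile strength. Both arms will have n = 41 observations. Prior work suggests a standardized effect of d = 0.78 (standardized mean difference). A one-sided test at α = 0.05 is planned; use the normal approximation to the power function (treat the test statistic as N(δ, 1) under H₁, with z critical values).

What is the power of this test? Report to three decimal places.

Power ≈ 0.970

Noncentrality parameter: δ = d·√(n/2) = 0.78 × √(41/2) = 3.5316
Critical value for a one-sided test at α = 0.05: z_α = 1.645.
Power = Φ(δ − 1.645) = Φ(1.887) = 0.9704.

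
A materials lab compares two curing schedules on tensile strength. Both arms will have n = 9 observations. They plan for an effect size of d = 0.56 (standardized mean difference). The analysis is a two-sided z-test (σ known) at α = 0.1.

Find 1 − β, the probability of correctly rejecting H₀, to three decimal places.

Noncentrality parameter: δ = d·√(n/2) = 0.56 × √(9/2) = 1.1879
Two-sided α = 0.1 → critical value z_{0.05} = 1.645.
Power = Φ(δ − 1.645) + Φ(−δ − 1.645) = Φ(-0.457) + Φ(-2.833) = 0.3239 + 0.0023 = 0.3262.

Power ≈ 0.326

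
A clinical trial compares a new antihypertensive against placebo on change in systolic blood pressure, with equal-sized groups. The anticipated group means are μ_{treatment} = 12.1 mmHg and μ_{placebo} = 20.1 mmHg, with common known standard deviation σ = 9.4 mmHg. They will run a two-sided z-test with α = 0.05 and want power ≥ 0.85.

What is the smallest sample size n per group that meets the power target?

n = 25 per group

Standardized effect: d = |μ_{treatment} − μ_{placebo}| / σ = |12.1 − 20.1| / 9.4 = 0.8511
For power 0.85 need Φ(δ − z_{0.025}) = 0.85, so δ = z_{0.025} + z_{0.15} = 1.960 + 1.036 = 2.996.
(Ignoring the negligible lower-tail rejection probability gives the usual closed-form inversion.)
δ = d·√(n/2) ⇒ n = 2(δ/d)² = 2 × (2.996 / 0.8511)² = 24.79.
Round up to the next whole unit.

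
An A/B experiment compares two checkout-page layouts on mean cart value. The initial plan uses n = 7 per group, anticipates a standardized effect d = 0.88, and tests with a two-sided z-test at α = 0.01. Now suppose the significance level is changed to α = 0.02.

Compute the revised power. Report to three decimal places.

δ = d·√(n/2) = 0.88 × √(7/2) = 1.6463 (unchanged). New critical value: z_{0.01} = 2.326.
Revised power = Φ(δ − 2.326) + Φ(−δ − 2.326) = Φ(-0.680) + Φ(-3.973) = 0.2482 + 0.0000 = 0.2483.

Power ≈ 0.248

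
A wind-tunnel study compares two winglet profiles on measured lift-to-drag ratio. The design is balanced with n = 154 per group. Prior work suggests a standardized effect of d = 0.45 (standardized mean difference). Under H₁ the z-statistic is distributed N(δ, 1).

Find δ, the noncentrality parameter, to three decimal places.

The noncentrality parameter scales effect size by the design's sample-size factor: δ = d·√(n/2) = 0.45 × √(154/2) = 3.9487

δ ≈ 3.949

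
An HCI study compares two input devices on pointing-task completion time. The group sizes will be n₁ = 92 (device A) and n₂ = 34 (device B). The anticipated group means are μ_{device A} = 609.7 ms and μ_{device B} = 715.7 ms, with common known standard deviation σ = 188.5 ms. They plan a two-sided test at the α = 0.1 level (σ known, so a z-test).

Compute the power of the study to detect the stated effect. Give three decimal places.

Standardized effect: d = |μ_{device A} − μ_{device B}| / σ = |609.7 − 715.7| / 188.5 = 0.5623
Noncentrality parameter: δ = d / √(1/n₁ + 1/n₂) = 0.5623 / √(1/92 + 1/34) = 2.8018
Two-sided α = 0.1 → critical value z_{0.05} = 1.645.
Power = Φ(δ − 1.645) + Φ(−δ − 1.645) = Φ(1.157) + Φ(-4.447) = 0.8764 + 0.0000 = 0.8764.

Power ≈ 0.876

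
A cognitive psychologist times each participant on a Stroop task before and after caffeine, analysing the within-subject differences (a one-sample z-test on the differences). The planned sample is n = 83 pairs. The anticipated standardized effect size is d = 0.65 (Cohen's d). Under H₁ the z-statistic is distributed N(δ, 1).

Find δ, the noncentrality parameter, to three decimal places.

δ ≈ 5.922

δ = d·√n = 0.65 × √83 = 5.9218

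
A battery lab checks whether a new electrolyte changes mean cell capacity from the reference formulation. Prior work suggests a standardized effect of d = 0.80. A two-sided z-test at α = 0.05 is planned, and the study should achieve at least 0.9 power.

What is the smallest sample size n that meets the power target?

Set Φ(δ − 1.960) = 0.9; then δ − 1.960 = Φ⁻¹(0.9) = 1.282, giving δ = 3.242.
(Ignoring the negligible lower-tail rejection probability gives the usual closed-form inversion.)
δ = d·√n ⇒ n = (δ/d)² = (3.242 / 0.80)² = 16.42.
Round up to the next whole unit.

n = 17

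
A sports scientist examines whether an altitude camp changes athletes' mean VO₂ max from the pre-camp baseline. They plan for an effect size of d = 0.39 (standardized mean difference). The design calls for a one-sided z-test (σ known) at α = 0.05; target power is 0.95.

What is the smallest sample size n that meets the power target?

n = 72

For power 0.95 need Φ(δ − z_{0.05}) = 0.95, so δ = z_{0.05} + z_{0.05} = 1.645 + 1.645 = 3.290.
δ = d·√n ⇒ n = (δ/d)² = (3.290 / 0.39)² = 71.15.
Rounding up, n = 72.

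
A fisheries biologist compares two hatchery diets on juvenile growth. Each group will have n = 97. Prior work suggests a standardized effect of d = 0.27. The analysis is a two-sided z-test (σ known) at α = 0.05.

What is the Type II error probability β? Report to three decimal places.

Noncentrality parameter: δ = d·√(n/2) = 0.27 × √(97/2) = 1.8803
Two-sided α = 0.05 → critical value z_{0.025} = 1.960.
Power = Φ(δ − 1.960) + Φ(−δ − 1.960) = Φ(-0.080) + Φ(-3.840) = 0.4683 + 0.0001 = 0.4683.
Type II error: β = 1 − power = 1 − 0.4683 = 0.5317.

β ≈ 0.532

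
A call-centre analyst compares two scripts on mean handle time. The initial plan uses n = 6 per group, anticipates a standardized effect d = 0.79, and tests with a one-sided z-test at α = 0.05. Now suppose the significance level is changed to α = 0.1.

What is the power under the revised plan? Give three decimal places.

Power ≈ 0.535

δ = d·√(n/2) = 0.79 × √(6/2) = 1.3683 (unchanged). New critical value: z_{0.1} = 1.282.
Revised power = P(Z > 1.282 − δ) = Φ(0.087) = 0.5346.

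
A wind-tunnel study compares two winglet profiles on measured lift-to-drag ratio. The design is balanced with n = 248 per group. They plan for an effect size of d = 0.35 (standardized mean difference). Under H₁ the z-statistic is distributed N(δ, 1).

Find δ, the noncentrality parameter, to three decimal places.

The noncentrality parameter scales effect size by the design's sample-size factor: δ = d·√(n/2) = 0.35 × √(248/2) = 3.8974

δ ≈ 3.897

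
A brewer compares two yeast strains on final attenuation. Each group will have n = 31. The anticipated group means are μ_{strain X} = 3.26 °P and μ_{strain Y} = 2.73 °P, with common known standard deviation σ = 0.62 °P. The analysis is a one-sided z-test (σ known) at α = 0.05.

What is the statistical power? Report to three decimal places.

Standardized effect: d = |μ_{strain X} − μ_{strain Y}| / σ = |3.26 − 2.73| / 0.62 = 0.8548
Noncentrality parameter: δ = d·√(n/2) = 0.8548 × √(31/2) = 3.3655
Critical value for a one-sided test at α = 0.05: z_α = 1.645.
Power = P(Z > 1.645 − δ) = Φ(1.721) = 0.9573.

Power ≈ 0.957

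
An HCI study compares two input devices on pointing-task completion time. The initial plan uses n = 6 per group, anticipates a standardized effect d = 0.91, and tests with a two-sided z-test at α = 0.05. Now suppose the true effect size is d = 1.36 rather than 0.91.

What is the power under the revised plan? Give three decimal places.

With d = 1.36: δ = d·√(n/2) = 1.36 × √(6/2) = 2.3556. Critical value z_{0.025} = 1.960.
Revised power = Φ(δ − 1.960) + Φ(−δ − 1.960) = Φ(0.396) + Φ(-4.316) = 0.6538 + 0.0000 = 0.6538.

Power ≈ 0.654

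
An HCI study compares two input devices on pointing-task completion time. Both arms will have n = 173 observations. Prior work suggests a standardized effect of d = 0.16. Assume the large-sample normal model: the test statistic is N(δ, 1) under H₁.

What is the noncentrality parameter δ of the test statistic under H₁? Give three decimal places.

δ ≈ 1.488

δ = d·√(n/2) = 0.16 × √(173/2) = 1.4881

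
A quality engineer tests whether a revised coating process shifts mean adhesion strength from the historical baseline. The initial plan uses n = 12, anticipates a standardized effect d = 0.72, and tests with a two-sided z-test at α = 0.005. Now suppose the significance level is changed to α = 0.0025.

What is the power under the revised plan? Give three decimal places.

δ = d·√n = 0.72 × √12 = 2.4942 (unchanged). New critical value: z_{0.0013} = 3.023.
Revised power = Φ(δ − 3.023) + Φ(−δ − 3.023) = Φ(-0.529) + Φ(-5.517) = 0.2983 + 0.0000 = 0.2983.

Power ≈ 0.298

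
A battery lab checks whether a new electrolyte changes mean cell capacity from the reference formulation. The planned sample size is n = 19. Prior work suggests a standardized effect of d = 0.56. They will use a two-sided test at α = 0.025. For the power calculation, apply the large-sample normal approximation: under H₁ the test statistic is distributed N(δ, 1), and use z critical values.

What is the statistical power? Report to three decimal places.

Noncentrality parameter: δ = d·√n = 0.56 × √19 = 2.4410
Two-sided α = 0.025 → critical value z_{0.0125} = 2.241.
Power = Φ(δ − 2.241) + Φ(−δ − 2.241) = Φ(0.200) + Φ(-4.682) = 0.5791 + 0.0000 = 0.5791.

Power ≈ 0.579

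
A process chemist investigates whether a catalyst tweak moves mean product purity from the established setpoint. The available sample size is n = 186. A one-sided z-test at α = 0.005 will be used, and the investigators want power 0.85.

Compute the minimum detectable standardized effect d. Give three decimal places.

d ≈ 0.265

Need Φ(δ − 2.576) = 0.85, so δ = 2.576 + 1.036 = 3.612.
δ = d·√n ⇒ d = δ/√n = 3.612/√186 = 0.2649.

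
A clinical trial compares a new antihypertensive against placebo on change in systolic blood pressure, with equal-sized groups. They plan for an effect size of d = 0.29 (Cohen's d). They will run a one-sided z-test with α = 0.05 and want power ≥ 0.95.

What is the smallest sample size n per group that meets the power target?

For power 0.95 need Φ(δ − z_{0.05}) = 0.95, so δ = z_{0.05} + z_{0.05} = 1.645 + 1.645 = 3.290.
δ = d·√(n/2) ⇒ n = 2(δ/d)² = 2 × (3.290 / 0.29)² = 257.36.
Round up to the next whole unit.

n = 258 per group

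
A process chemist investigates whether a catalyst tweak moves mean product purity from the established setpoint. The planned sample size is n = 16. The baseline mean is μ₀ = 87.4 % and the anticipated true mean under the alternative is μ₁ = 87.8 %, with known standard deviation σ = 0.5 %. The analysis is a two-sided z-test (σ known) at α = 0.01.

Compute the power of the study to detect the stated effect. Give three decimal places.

Standardized effect: d = |μ₁ − μ₀| / σ = |87.8 − 87.4| / 0.5 = 0.8000
Noncentrality parameter: δ = d·√n = 0.8000 × √16 = 3.2000
Two-sided α = 0.01 → critical value z_{0.005} = 2.576.
Power = Φ(δ − 2.576) + Φ(−δ − 2.576) = Φ(0.624) + Φ(-5.776) = 0.7337 + 0.0000 = 0.7337.

Power ≈ 0.734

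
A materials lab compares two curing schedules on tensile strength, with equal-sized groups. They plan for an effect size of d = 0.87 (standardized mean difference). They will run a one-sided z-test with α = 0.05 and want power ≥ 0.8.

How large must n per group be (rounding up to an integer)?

For power 0.8 need Φ(δ − z_{0.05}) = 0.8, so δ = z_{0.05} + z_{0.20} = 1.645 + 0.842 = 2.486.
δ = d·√(n/2) ⇒ n = 2(δ/d)² = 2 × (2.486 / 0.87)² = 16.34.
Rounding up, n = 17 per group.

n = 17 per group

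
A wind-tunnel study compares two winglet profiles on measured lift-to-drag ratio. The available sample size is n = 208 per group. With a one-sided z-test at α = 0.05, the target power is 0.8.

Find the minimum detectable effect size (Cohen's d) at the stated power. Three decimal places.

Required noncentrality: δ = z_{0.05} + z_{0.20} = 1.645 + 0.842 = 2.486.
δ = d·√(n/2) ⇒ d = δ/√(n/2) = 2.486/√(208/2) = 0.2438.

d ≈ 0.244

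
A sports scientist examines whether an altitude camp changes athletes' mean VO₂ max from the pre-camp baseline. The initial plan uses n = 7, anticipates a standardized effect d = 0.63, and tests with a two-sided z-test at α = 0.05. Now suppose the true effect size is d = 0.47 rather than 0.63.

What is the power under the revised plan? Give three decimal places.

Power ≈ 0.238

With d = 0.47: δ = d·√n = 0.47 × √7 = 1.2435. Critical value z_{0.025} = 1.960.
Revised power = Φ(δ − 1.960) + Φ(−δ − 1.960) = Φ(-0.716) + Φ(-3.203) = 0.2369 + 0.0007 = 0.2375.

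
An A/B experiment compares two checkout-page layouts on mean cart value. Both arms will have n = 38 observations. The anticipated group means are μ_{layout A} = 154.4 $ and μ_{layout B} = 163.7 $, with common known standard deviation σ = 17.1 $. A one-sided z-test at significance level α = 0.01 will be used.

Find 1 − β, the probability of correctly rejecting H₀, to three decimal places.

Power ≈ 0.518

Standardized effect: d = |μ_{layout A} − μ_{layout B}| / σ = |154.4 − 163.7| / 17.1 = 0.5439
Noncentrality parameter: δ = d·√(n/2) = 0.5439 × √(38/2) = 2.3706
Critical value for a one-sided test at α = 0.01: z_α = 2.326.
Power = Φ(δ − 2.326) = Φ(0.044) = 0.5177.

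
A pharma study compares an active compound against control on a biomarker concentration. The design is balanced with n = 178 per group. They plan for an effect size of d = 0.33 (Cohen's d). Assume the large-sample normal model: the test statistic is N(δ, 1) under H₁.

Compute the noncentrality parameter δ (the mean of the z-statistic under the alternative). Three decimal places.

The noncentrality parameter scales effect size by the design's sample-size factor: δ = d·√(n/2) = 0.33 × √(178/2) = 3.1132

δ ≈ 3.113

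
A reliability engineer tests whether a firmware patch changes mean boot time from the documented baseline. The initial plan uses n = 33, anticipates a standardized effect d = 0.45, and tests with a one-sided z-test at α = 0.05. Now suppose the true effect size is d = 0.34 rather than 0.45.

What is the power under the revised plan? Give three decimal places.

Power ≈ 0.621

With d = 0.34: δ = d·√n = 0.34 × √33 = 1.9532. Critical value z_{0.05} = 1.645.
Revised power = P(Z > 1.645 − δ) = Φ(0.308) = 0.6211.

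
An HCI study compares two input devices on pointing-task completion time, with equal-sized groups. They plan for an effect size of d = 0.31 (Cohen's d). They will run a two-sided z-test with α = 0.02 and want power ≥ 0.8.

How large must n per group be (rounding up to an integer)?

For power 0.8 need Φ(δ − z_{0.01}) = 0.8, so δ = z_{0.01} + z_{0.20} = 2.326 + 0.842 = 3.168.
(For δ > 0 the lower-tail rejection region contributes negligibly to power, so the one-term inversion is standard.)
δ = d·√(n/2) ⇒ n = 2(δ/d)² = 2 × (3.168 / 0.31)² = 208.87.
Rounding up, n = 209 per group.

n = 209 per group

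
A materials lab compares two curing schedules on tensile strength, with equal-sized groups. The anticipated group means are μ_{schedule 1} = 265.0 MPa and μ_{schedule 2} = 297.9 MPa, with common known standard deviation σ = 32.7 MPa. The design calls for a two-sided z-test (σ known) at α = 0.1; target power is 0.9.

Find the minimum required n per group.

n = 17 per group

Standardized effect: d = |μ_{schedule 1} − μ_{schedule 2}| / σ = |265.0 − 297.9| / 32.7 = 1.0061
Set Φ(δ − 1.645) = 0.9; then δ − 1.645 = Φ⁻¹(0.9) = 1.282, giving δ = 2.926.
(The Φ(−δ − z_{α/2}) term is vanishingly small for δ > 0 and is dropped in the standard sample-size formula.)
δ = d·√(n/2) ⇒ n = 2(δ/d)² = 2 × (2.926 / 1.0061)² = 16.92.
Round up to the next whole unit.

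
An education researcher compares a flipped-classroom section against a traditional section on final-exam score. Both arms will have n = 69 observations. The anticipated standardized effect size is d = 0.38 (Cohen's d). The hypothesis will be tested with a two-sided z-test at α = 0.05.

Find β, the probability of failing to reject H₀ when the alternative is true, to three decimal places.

β ≈ 0.393

Noncentrality parameter: δ = d·√(n/2) = 0.38 × √(69/2) = 2.2320
Two-sided α = 0.05 → critical value z_{0.025} = 1.960.
Power = Φ(δ − 1.960) + Φ(−δ − 1.960) = Φ(0.272) + Φ(-4.192) = 0.6072 + 0.0000 = 0.6072.
Type II error: β = 1 − power = 1 − 0.6072 = 0.3928.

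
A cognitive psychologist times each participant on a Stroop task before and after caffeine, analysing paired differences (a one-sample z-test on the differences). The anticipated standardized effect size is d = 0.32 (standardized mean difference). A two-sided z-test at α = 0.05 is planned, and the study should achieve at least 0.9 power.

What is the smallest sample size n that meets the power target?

n = 103

Set Φ(δ − 1.960) = 0.9; then δ − 1.960 = Φ⁻¹(0.9) = 1.282, giving δ = 3.242.
(Ignoring the negligible lower-tail rejection probability gives the usual closed-form inversion.)
δ = d·√n ⇒ n = (δ/d)² = (3.242 / 0.32)² = 102.61.
Round up to the next whole unit.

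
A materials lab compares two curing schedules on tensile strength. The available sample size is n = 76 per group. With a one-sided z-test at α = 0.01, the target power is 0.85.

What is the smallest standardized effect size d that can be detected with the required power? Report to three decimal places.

d ≈ 0.546

Need Φ(δ − 2.326) = 0.85, so δ = 2.326 + 1.036 = 3.363.
δ = d·√(n/2) ⇒ d = δ/√(n/2) = 3.363/√(76/2) = 0.5455.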